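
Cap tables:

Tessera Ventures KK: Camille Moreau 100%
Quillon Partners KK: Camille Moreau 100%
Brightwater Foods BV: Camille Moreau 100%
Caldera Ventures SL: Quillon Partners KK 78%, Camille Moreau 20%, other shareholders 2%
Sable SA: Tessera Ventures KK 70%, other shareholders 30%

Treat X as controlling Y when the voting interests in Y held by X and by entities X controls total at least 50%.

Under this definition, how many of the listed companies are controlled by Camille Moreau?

5

Camille holds 100% of Tessera, so Camille controls Tessera.
Camille holds 100% of Quillon, so Camille controls Quillon.
Camille holds 100% of Brightwater, so Camille controls Brightwater.
Quillon and Camille together hold 78% + 20% = 98% of Caldera, so Camille controls Caldera.
Tessera holds 70% of Sable, so Camille controls Sable.
Camille controls 5 companies.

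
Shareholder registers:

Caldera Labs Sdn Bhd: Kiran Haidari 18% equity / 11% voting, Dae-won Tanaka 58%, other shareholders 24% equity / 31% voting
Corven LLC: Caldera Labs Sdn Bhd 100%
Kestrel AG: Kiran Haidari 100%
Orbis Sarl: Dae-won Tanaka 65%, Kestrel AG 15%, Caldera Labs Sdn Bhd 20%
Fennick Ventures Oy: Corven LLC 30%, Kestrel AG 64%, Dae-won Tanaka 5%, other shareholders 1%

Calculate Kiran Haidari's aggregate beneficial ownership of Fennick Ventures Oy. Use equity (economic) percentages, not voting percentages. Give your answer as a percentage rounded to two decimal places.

69.40%

Kiran reaches Fennick along 2 paths.
Via Caldera → Corven: 18% × 100% × 30% = 5.4%.
Via Kestrel: 100% × 64% = 64%.
Total: 5.4% + 64% = 69.4%.
Rounded: 69.40%.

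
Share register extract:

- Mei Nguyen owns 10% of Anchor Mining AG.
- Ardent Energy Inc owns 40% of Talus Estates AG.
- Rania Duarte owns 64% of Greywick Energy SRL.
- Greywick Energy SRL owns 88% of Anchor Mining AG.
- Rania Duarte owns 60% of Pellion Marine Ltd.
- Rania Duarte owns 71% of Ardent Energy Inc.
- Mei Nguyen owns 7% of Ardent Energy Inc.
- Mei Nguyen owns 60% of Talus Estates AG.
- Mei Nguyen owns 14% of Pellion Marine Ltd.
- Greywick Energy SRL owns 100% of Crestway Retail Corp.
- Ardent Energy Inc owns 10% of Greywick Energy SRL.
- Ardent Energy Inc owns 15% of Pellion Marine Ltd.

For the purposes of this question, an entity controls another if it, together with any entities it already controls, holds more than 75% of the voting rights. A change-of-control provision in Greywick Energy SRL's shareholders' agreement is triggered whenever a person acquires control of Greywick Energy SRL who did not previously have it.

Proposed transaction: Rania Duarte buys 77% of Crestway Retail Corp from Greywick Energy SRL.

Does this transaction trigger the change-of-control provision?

The purchase adds only to Rania's holdings (Greywick's stake shrinks), so Rania is the only person who could newly come to control Greywick.
Rania's largest direct stake is 71% in Ardent, which does not meet the threshold, so Rania controls no company.
In Greywick, Rania's side holds only 64%, not > 75%.
So before the transaction, Rania does not control Greywick.
After the purchase, Rania holds 77% of Crestway directly, and Greywick's stake falls to 23%.
Rania holds 77% of Crestway, so Rania controls Crestway.
After the transaction, Rania's side holds 64% of Greywick, not > 75%, so Rania still does not control Greywick.
No new person acquires control, so the clause is not triggered.

No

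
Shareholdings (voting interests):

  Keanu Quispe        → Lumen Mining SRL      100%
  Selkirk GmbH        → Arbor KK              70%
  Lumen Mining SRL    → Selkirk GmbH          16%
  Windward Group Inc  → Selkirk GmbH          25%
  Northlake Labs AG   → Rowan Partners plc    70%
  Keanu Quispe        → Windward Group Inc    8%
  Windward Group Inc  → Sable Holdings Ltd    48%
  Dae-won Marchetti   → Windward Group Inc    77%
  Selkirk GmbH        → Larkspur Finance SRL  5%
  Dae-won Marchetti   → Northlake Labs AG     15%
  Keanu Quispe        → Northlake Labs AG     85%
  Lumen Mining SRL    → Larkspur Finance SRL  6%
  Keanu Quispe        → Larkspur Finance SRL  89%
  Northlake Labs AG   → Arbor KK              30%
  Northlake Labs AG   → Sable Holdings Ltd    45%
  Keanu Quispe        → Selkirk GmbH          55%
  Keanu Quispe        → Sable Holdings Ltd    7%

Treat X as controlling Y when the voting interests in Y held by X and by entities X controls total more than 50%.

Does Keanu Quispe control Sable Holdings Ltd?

Keanu holds 85% of Northlake, so Keanu controls Northlake.
Northlake and Keanu together hold 45% + 7% = 52% of Sable, so Keanu controls Sable.

Yes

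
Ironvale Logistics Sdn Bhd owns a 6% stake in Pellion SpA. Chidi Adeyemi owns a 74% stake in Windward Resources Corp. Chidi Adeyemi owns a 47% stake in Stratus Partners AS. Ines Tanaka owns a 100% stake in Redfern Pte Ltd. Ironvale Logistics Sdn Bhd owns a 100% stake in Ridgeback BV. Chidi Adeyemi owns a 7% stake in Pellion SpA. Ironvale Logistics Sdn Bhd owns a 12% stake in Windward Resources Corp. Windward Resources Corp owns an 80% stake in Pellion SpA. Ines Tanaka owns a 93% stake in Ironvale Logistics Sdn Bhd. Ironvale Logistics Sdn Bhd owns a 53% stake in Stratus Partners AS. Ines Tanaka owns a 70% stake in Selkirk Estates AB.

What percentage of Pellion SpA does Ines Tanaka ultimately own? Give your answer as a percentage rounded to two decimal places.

14.51%

Ines reaches Pellion along 2 paths.
Via Ironvale → Windward: 93% × 12% × 80% = 8.928%.
Via Ironvale: 93% × 6% = 5.58%.
Total: 8.928% + 5.58% = 14.508%.
Rounded: 14.51%.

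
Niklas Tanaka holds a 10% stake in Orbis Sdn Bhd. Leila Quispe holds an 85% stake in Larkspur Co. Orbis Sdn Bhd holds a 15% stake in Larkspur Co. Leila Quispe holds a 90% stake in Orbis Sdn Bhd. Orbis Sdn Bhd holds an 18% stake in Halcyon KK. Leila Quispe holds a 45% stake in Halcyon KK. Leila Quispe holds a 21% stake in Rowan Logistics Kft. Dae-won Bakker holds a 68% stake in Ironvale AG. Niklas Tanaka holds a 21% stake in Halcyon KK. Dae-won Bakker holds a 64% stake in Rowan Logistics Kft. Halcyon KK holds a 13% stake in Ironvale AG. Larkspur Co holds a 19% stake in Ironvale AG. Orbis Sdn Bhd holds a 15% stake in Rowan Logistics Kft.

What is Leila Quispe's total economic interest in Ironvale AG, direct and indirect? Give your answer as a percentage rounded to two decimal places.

26.67%

Leila reaches Ironvale along 4 paths.
Via Orbis → Halcyon: 90% × 18% × 13% = 2.106%.
Via Halcyon: 45% × 13% = 5.85%.
Via Orbis → Larkspur: 90% × 15% × 19% = 2.565%.
Via Larkspur: 85% × 19% = 16.15%.
Total: 2.106% + 5.85% + 2.565% + 16.15% = 26.671%.
Rounded: 26.67%.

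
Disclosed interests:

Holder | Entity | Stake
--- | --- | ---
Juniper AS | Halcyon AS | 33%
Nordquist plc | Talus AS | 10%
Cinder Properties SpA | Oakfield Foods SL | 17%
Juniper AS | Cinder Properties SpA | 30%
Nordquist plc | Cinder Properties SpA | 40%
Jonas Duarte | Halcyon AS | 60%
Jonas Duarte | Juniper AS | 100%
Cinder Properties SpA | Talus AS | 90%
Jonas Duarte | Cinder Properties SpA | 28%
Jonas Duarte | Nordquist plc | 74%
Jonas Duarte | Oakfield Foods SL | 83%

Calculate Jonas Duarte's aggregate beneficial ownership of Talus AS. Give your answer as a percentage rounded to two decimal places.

Jonas reaches Talus along 4 paths.
Via Nordquist: 74% × 10% = 7.4%.
Via Juniper → Cinder: 100% × 30% × 90% = 27%.
Via Nordquist → Cinder: 74% × 40% × 90% = 26.64%.
Via Cinder: 28% × 90% = 25.2%.
Total: 7.4% + 27% + 26.64% + 25.2% = 86.24%.

86.24%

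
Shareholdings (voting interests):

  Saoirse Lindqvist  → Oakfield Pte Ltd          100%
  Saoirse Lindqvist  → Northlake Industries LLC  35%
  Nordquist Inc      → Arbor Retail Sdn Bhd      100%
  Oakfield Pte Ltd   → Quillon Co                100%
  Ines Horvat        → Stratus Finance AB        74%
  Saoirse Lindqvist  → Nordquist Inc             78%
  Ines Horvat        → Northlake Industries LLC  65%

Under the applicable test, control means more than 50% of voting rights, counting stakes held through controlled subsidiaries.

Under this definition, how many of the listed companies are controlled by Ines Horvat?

2

Ines holds 65% of Northlake, so Ines controls Northlake.
Ines holds 74% of Stratus, so Ines controls Stratus.
No other company's threshold is met.
Ines controls 2 companies.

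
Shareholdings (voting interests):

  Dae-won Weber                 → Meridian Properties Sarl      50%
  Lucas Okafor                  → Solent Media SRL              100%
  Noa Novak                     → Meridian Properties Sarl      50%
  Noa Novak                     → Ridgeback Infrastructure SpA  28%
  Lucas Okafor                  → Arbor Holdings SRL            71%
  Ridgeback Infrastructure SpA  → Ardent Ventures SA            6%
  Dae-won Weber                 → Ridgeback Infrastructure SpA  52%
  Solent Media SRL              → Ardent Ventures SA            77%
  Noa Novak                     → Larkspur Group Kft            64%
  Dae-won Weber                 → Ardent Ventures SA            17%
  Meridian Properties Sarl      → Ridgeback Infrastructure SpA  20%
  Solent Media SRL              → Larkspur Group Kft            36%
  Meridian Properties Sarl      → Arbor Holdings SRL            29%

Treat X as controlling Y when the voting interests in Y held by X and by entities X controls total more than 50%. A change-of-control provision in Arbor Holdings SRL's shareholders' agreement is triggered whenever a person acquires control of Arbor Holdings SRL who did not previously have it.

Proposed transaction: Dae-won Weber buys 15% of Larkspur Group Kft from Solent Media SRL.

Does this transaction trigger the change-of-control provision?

The purchase adds only to Dae-won's holdings (Solent's stake shrinks), so Dae-won is the only person who could newly come to control Arbor.
Dae-won holds 52% of Ridgeback, so Dae-won controls Ridgeback.
Neither Dae-won nor any entity Dae-won controls holds any voting interest in Arbor.
So before the transaction, Dae-won does not control Arbor.
After the purchase, Dae-won holds 15% of Larkspur directly, and Solent's stake falls to 21%.
Dae-won's side now holds 15% of Larkspur, not > 50%, so Dae-won still does not control Larkspur.
After the transaction, neither Dae-won nor any entity Dae-won controls holds a voting interest in Arbor, so Dae-won still does not control it.
No new person acquires control, so the clause is not triggered.

No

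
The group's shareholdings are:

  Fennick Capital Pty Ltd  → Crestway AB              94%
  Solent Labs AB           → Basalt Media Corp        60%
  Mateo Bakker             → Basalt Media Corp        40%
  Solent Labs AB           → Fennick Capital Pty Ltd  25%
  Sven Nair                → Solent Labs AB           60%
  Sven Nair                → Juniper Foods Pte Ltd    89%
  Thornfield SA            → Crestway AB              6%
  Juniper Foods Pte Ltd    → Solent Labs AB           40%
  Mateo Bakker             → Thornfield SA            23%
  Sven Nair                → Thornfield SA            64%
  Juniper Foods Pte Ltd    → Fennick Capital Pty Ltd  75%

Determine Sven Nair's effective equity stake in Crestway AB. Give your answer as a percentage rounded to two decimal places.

Sven reaches Crestway along 4 paths.
Via Thornfield: 64% × 6% = 3.84%.
Via Juniper → Fennick: 89% × 75% × 94% = 62.745%.
Via Juniper → Solent → Fennick: 89% × 40% × 25% × 94% = 8.366%.
Via Solent → Fennick: 60% × 25% × 94% = 14.1%.
Total: 3.84% + 62.745% + 8.366% + 14.1% = 89.051%.
Rounded: 89.05%.

89.05%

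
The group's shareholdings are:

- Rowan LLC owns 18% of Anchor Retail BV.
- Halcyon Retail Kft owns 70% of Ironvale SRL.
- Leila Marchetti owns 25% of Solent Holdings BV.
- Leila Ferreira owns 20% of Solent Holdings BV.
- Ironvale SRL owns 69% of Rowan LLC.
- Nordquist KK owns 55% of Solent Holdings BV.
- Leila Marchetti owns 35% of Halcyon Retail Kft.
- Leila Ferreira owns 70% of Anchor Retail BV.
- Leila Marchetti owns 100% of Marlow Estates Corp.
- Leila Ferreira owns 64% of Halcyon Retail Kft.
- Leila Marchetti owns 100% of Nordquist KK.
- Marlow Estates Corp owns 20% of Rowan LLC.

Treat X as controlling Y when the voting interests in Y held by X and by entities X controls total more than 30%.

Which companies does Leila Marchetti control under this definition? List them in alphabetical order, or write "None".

Leila Marchetti holds 100% of Marlow, so Leila Marchetti controls Marlow.
Leila Marchetti holds 35% of Halcyon, so Leila Marchetti controls Halcyon.
Halcyon holds 70% of Ironvale, so Leila Marchetti controls Ironvale.
Leila Marchetti holds 100% of Nordquist, so Leila Marchetti controls Nordquist.
Marlow and Ironvale together hold 20% + 69% = 89% of Rowan, so Leila Marchetti controls Rowan.
Leila Marchetti and Nordquist together hold 25% + 55% = 80% of Solent, so Leila Marchetti controls Solent.
No other company's threshold is met.

Halcyon Retail Kft, Ironvale SRL, Marlow Estates Corp, Nordquist KK, Rowan LLC, Solent Holdings BV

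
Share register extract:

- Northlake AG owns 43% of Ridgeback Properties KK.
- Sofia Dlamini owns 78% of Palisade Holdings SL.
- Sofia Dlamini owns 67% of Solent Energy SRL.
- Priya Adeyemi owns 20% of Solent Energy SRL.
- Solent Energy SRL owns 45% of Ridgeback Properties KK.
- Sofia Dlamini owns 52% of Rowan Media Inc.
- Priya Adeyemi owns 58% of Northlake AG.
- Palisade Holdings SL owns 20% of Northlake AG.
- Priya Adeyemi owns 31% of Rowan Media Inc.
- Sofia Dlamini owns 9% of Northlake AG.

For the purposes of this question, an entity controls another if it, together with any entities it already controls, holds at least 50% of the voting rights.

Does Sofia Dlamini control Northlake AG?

No

Sofia holds 78% of Palisade, so Sofia controls Palisade.
Sofia holds 67% of Solent, so Sofia controls Solent.
Sofia holds 52% of Rowan, so Sofia controls Rowan.
In Northlake, Sofia's side holds only 20% + 9% = 29%, not ≥ 50%.
So Sofia does not control Northlake.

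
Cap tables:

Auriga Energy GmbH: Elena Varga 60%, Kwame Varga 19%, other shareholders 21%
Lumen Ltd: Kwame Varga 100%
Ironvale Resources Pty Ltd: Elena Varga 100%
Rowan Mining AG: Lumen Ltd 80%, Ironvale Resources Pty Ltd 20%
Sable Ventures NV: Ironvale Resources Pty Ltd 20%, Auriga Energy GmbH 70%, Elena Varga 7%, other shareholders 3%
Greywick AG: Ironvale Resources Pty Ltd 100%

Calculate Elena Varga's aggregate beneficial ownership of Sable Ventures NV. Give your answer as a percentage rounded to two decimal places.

Elena reaches Sable along 3 paths.
Via Ironvale: 100% × 20% = 20%.
Via Auriga: 60% × 70% = 42%.
Direct stake: 7% = 7%.
Total: 20% + 42% + 7% = 69%.
Rounded: 69.00%.

69.00%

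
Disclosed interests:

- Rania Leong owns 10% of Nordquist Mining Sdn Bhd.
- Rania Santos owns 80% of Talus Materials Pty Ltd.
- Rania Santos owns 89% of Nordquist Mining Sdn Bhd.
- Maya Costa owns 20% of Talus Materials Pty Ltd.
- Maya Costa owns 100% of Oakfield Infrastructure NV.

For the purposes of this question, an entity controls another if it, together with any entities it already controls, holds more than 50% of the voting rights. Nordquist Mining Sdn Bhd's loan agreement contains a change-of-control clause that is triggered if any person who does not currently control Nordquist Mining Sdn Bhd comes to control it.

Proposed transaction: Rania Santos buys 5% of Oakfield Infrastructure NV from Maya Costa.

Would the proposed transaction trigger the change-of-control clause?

The purchase adds only to Rania Santos's holdings (Maya's stake shrinks), so Rania Santos is the only person who could newly come to control Nordquist.
Rania Santos holds 89% of Nordquist, so Rania Santos controls Nordquist.
So Rania Santos already controls Nordquist before the transaction.
After the purchase, Rania Santos holds 5% of Oakfield directly, and Maya's stake falls to 95%.
Rania Santos controlled Nordquist already, so this is not a new person acquiring control; every other person's position is unchanged or reduced.
No new person acquires control, so the clause is not triggered.

No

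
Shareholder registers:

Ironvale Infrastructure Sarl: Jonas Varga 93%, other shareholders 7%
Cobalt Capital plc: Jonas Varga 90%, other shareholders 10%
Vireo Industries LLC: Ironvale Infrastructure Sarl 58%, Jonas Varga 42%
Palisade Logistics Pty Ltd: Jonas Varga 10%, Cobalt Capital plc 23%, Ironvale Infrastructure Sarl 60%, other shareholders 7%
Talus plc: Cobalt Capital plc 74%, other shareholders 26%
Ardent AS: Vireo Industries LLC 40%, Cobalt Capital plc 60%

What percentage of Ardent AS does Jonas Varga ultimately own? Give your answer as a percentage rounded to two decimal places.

92.38%

Jonas reaches Ardent along 3 paths.
Via Ironvale → Vireo: 93% × 58% × 40% = 21.576%.
Via Vireo: 42% × 40% = 16.8%.
Via Cobalt: 90% × 60% = 54%.
Total: 21.576% + 16.8% + 54% = 92.376%.
Rounded: 92.38%.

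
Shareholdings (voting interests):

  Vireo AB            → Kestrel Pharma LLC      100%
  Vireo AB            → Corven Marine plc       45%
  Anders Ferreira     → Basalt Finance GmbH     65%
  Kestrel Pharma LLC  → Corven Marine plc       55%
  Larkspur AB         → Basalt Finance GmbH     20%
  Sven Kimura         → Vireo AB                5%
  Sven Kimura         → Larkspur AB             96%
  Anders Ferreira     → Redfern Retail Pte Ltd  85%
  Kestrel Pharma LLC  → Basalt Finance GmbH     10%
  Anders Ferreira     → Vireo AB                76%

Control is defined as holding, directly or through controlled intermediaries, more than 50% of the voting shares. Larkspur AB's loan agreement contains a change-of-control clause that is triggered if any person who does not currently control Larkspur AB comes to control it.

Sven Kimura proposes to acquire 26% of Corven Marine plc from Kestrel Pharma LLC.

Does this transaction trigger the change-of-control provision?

No

The purchase adds only to Sven's holdings (Kestrel's stake shrinks), so Sven is the only person who could newly come to control Larkspur.
Sven holds 96% of Larkspur, so Sven controls Larkspur.
So Sven already controls Larkspur before the transaction.
After the purchase, Sven holds 26% of Corven directly, and Kestrel's stake falls to 29%.
Sven controlled Larkspur already, so this is not a new person acquiring control; every other person's position is unchanged or reduced.
No new person acquires control, so the clause is not triggered.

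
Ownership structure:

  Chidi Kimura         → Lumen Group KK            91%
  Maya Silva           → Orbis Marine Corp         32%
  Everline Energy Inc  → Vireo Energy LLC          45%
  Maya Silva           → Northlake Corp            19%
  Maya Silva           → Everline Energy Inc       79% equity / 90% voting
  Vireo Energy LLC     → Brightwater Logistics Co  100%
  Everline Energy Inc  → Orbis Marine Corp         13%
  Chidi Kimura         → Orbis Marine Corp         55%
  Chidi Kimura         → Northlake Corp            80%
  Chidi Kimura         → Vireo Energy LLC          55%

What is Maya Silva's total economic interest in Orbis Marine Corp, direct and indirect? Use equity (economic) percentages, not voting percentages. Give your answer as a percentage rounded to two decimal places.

Maya reaches Orbis along 2 paths.
Direct stake: 32% = 32%.
Via Everline: 79% × 13% = 10.27%.
Total: 32% + 10.27% = 42.27%.

42.27%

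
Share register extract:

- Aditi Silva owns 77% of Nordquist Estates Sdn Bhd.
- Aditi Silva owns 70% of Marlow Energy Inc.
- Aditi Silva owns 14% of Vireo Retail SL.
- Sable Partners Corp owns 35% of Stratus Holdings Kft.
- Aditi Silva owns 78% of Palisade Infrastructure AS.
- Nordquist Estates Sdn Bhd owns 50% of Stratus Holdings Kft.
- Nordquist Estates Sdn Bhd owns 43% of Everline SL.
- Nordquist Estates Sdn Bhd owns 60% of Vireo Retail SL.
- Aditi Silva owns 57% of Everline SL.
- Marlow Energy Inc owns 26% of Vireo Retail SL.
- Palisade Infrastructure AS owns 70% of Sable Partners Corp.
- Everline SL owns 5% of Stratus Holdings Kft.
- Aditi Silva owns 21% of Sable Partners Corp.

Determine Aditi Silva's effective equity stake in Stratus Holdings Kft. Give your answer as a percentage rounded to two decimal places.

69.47%

Aditi reaches Stratus along 5 paths.
Via Everline: 57% × 5% = 2.85%.
Via Nordquist → Everline: 77% × 43% × 5% = 1.6555%.
Via Nordquist: 77% × 50% = 38.5%.
Via Palisade → Sable: 78% × 70% × 35% = 19.11%.
Via Sable: 21% × 35% = 7.35%.
Total: 2.85% + 1.6555% + 38.5% + 19.11% + 7.35% = 69.4655%.
Rounded: 69.47%.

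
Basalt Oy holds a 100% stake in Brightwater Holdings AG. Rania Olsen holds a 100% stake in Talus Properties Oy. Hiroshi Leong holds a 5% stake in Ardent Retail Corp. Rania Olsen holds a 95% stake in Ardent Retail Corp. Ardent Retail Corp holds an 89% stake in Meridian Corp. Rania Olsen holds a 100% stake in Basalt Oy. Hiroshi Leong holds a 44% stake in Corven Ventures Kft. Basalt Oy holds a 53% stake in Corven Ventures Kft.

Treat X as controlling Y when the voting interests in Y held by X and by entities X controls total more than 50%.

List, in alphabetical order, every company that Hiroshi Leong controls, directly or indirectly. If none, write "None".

None

Hiroshi's largest direct stake is 44% in Corven, which does not meet the threshold.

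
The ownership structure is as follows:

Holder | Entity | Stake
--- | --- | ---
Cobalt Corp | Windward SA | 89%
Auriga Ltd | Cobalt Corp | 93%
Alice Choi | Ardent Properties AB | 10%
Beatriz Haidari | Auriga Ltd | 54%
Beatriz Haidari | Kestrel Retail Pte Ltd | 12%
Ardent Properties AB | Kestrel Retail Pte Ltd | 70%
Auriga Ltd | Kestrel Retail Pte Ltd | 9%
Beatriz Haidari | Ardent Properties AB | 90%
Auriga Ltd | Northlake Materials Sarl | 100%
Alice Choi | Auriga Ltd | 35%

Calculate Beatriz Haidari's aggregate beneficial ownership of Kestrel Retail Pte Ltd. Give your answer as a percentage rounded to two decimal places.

79.86%

Beatriz reaches Kestrel along 3 paths.
Direct stake: 12% = 12%.
Via Auriga: 54% × 9% = 4.86%.
Via Ardent: 90% × 70% = 63%.
Total: 12% + 4.86% + 63% = 79.86%.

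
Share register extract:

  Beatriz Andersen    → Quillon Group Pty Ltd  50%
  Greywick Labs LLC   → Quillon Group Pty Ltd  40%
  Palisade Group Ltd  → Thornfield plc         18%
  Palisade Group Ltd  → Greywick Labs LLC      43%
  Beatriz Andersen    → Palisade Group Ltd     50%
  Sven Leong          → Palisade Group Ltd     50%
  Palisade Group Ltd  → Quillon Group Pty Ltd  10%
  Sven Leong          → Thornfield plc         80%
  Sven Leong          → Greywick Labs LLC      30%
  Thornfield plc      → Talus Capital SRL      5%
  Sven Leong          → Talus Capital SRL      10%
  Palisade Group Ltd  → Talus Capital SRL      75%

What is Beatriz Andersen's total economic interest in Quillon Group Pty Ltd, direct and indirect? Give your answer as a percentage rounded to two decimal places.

Beatriz reaches Quillon along 3 paths.
Direct stake: 50% = 50%.
Via Palisade → Greywick: 50% × 43% × 40% = 8.6%.
Via Palisade: 50% × 10% = 5%.
Total: 50% + 8.6% + 5% = 63.6%.
Rounded: 63.60%.

63.60%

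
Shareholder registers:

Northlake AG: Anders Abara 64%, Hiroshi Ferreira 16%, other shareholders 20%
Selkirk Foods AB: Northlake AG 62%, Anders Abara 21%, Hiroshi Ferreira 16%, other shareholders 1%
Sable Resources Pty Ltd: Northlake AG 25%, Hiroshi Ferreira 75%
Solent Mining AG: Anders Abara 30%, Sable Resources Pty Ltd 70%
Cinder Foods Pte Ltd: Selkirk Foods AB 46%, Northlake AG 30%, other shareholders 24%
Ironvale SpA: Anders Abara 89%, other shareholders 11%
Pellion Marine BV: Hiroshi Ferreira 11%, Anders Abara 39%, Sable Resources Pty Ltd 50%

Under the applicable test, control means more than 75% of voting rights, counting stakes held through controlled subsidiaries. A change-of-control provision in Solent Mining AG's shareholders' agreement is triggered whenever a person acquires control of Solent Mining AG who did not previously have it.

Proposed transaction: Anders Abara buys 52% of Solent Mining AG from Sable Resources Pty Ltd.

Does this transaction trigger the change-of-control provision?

Yes

The purchase adds only to Anders's holdings (Sable's stake shrinks), so Anders is the only person who could newly come to control Solent.
Anders holds 89% of Ironvale, so Anders controls Ironvale.
In Solent, Anders's side holds only 30%, not > 75%.
So before the transaction, Anders does not control Solent.
After the purchase, Anders's direct stake in Solent rises to 30% + 52% = 82%, and Sable's stake falls to 18%.
Anders holds 82% of Solent, so Anders controls Solent.
Anders did not control Solent before and does after, so the clause is triggered.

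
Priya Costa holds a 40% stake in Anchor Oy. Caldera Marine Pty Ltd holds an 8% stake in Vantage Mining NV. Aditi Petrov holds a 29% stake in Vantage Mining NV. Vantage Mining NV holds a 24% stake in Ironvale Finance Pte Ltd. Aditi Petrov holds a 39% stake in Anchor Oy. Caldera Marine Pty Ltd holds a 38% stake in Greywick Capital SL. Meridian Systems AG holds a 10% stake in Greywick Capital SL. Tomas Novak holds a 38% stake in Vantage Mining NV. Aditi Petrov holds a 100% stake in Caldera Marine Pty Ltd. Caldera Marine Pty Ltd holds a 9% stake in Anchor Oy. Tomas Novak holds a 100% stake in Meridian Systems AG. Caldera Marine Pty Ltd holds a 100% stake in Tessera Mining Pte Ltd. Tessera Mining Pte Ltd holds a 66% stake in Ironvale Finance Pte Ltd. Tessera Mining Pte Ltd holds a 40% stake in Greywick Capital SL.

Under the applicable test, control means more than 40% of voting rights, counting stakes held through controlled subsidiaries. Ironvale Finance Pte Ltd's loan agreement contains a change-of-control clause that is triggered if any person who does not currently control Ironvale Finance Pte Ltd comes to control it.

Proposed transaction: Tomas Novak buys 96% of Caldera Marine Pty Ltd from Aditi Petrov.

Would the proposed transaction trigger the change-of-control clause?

Yes

The purchase adds only to Tomas's holdings (Aditi's stake shrinks), so Tomas is the only person who could newly come to control Ironvale.
Tomas holds 100% of Meridian, so Tomas controls Meridian.
Neither Tomas nor any entity Tomas controls holds any voting interest in Ironvale.
So before the transaction, Tomas does not control Ironvale.
After the purchase, Tomas holds 96% of Caldera directly, and Aditi's stake falls to 4%.
Tomas holds 96% of Caldera, so Tomas controls Caldera.
Caldera holds 100% of Tessera, so Tomas controls Tessera.
Caldera and Tomas together hold 8% + 38% = 46% of Vantage, so Tomas controls Vantage.
Tessera and Vantage together hold 66% + 24% = 90% of Ironvale, so Tomas controls Ironvale.
Tomas did not control Ironvale before and does after, so the clause is triggered.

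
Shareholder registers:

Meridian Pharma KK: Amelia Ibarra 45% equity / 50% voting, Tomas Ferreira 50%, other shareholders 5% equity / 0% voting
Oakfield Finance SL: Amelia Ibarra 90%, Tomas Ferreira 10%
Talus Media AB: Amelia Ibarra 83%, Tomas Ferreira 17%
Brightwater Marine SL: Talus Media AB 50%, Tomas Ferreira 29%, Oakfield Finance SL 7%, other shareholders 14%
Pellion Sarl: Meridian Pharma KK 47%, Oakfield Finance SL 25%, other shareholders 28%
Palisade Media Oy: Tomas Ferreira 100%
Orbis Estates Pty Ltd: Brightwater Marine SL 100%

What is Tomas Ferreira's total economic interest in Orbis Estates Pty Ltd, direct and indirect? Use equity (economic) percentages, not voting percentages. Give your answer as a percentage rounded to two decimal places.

38.20%

Tomas reaches Orbis along 3 paths.
Via Talus → Brightwater: 17% × 50% × 100% = 8.5%.
Via Brightwater: 29% × 100% = 29%.
Via Oakfield → Brightwater: 10% × 7% × 100% = 0.7%.
Total: 8.5% + 29% + 0.7% = 38.2%.
Rounded: 38.20%.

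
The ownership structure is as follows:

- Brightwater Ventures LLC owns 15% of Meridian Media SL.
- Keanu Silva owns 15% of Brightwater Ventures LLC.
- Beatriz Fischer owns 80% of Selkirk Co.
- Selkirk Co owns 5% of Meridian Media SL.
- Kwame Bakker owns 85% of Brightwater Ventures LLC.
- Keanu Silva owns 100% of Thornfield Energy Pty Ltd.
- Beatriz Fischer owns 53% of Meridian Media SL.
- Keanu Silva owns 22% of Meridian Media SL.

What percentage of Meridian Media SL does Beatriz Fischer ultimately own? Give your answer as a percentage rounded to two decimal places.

Beatriz reaches Meridian along 2 paths.
Direct stake: 53% = 53%.
Via Selkirk: 80% × 5% = 4%.
Total: 53% + 4% = 57%.
Rounded: 57.00%.

57.00%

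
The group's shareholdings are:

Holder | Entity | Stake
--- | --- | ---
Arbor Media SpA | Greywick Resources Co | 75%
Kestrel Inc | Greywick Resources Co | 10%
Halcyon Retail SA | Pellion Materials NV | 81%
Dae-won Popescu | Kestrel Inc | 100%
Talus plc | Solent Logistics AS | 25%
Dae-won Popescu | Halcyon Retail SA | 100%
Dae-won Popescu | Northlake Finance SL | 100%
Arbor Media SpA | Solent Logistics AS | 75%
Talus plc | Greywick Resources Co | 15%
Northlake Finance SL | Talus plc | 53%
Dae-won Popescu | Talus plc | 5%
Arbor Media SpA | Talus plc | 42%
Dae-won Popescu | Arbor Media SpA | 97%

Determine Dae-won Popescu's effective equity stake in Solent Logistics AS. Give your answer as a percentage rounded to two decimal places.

Dae-won reaches Solent along 4 paths.
Via Arbor: 97% × 75% = 72.75%.
Via Talus: 5% × 25% = 1.25%.
Via Northlake → Talus: 100% × 53% × 25% = 13.25%.
Via Arbor → Talus: 97% × 42% × 25% = 10.185%.
Total: 72.75% + 1.25% + 13.25% + 10.185% = 97.435%.
Rounded: 97.44%.

97.44%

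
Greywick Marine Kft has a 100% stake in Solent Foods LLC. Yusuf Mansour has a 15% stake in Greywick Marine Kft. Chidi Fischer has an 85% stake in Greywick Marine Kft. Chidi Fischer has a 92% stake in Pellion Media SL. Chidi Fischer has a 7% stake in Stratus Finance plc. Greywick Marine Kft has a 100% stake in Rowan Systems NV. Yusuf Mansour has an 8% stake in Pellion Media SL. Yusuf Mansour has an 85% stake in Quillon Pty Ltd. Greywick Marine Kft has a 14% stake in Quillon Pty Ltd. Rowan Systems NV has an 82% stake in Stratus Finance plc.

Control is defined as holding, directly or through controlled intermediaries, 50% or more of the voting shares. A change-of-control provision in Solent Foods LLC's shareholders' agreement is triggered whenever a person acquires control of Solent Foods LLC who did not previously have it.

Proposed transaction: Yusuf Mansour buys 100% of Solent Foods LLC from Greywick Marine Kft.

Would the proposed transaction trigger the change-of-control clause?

The purchase adds only to Yusuf's holdings (Greywick's stake shrinks), so Yusuf is the only person who could newly come to control Solent.
Yusuf holds 85% of Quillon, so Yusuf controls Quillon.
Neither Yusuf nor any entity Yusuf controls holds any voting interest in Solent.
So before the transaction, Yusuf does not control Solent.
After the purchase, Yusuf holds 100% of Solent directly, and Greywick's stake falls to 0%.
Yusuf holds 100% of Solent, so Yusuf controls Solent.
Yusuf did not control Solent before and does after, so the clause is triggered.

Yes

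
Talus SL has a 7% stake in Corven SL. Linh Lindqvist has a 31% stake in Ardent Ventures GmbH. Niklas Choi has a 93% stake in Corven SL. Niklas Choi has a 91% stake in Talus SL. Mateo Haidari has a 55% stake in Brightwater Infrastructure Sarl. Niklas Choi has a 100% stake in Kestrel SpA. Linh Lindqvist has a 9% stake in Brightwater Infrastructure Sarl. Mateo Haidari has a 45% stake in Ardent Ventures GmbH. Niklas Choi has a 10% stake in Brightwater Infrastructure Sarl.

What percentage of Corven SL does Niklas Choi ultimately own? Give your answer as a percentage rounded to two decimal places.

99.37%

Niklas reaches Corven along 2 paths.
Via Talus: 91% × 7% = 6.37%.
Direct stake: 93% = 93%.
Total: 6.37% + 93% = 99.37%.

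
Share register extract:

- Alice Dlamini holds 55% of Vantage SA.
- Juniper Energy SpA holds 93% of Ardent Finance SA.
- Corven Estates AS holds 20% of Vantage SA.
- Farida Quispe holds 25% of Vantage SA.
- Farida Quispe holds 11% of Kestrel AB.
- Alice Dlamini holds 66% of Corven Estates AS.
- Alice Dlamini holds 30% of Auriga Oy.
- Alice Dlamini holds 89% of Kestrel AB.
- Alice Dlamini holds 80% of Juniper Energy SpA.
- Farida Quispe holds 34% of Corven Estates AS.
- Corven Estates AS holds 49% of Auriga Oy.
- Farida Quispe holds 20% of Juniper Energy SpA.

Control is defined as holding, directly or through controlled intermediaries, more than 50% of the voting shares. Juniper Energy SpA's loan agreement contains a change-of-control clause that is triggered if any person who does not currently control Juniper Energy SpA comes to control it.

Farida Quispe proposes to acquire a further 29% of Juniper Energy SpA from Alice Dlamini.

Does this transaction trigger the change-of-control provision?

No

The purchase adds only to Farida's holdings (Alice's stake shrinks), so Farida is the only person who could newly come to control Juniper.
Farida's largest direct stake is 34% in Corven, which does not meet the threshold, so Farida controls no company.
In Juniper, Farida's side holds only 20%, not > 50%.
So before the transaction, Farida does not control Juniper.
After the purchase, Farida's direct stake in Juniper rises to 20% + 29% = 49%, and Alice's stake falls to 51%.
After the transaction, Farida's side holds 49% of Juniper, not > 50%, so Farida still does not control Juniper.
No new person acquires control, so the clause is not triggered.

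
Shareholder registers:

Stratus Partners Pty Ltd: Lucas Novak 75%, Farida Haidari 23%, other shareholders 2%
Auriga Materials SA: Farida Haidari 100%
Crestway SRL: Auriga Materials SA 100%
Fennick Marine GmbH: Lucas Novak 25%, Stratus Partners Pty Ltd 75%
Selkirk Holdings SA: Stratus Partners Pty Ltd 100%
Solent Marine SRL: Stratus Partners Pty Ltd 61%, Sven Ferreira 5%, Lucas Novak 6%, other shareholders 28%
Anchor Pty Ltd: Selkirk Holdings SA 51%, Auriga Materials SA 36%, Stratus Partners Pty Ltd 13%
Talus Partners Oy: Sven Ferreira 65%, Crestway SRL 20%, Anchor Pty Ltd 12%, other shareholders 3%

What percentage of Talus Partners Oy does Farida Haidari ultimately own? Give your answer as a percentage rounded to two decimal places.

Farida reaches Talus along 4 paths.
Via Auriga → Crestway: 100% × 100% × 20% = 20%.
Via Stratus → Selkirk → Anchor: 23% × 100% × 51% × 12% = 1.4076%.
Via Auriga → Anchor: 100% × 36% × 12% = 4.32%.
Via Stratus → Anchor: 23% × 13% × 12% = 0.3588%.
Total: 20% + 1.4076% + 4.32% + 0.3588% = 26.0864%.
Rounded: 26.09%.

26.09%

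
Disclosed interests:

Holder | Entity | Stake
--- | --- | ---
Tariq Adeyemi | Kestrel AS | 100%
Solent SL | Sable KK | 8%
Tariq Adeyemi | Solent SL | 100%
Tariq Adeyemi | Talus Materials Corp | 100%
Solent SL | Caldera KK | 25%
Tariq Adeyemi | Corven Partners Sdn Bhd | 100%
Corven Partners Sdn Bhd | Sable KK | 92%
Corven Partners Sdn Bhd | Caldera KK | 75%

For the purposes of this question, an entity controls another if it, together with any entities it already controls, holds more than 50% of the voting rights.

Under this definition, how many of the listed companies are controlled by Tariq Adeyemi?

Tariq holds 100% of Kestrel, so Tariq controls Kestrel.
Tariq holds 100% of Talus, so Tariq controls Talus.
Tariq holds 100% of Solent, so Tariq controls Solent.
Tariq holds 100% of Corven, so Tariq controls Corven.
Corven and Solent together hold 75% + 25% = 100% of Caldera, so Tariq controls Caldera.
Solent and Corven together hold 8% + 92% = 100% of Sable, so Tariq controls Sable.
Tariq controls 6 companies.

6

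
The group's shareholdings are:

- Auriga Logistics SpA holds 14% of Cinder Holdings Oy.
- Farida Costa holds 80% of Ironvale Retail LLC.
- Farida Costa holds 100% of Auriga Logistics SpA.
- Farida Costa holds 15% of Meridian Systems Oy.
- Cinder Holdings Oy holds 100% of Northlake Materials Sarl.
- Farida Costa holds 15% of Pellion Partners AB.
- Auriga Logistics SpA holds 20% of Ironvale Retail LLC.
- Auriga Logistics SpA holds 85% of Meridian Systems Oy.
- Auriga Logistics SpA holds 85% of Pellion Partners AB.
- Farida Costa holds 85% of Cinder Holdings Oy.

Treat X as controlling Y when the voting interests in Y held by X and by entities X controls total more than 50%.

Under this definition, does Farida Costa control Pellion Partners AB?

Yes

Farida holds 100% of Auriga, so Farida controls Auriga.
Farida and Auriga together hold 15% + 85% = 100% of Pellion, so Farida controls Pellion.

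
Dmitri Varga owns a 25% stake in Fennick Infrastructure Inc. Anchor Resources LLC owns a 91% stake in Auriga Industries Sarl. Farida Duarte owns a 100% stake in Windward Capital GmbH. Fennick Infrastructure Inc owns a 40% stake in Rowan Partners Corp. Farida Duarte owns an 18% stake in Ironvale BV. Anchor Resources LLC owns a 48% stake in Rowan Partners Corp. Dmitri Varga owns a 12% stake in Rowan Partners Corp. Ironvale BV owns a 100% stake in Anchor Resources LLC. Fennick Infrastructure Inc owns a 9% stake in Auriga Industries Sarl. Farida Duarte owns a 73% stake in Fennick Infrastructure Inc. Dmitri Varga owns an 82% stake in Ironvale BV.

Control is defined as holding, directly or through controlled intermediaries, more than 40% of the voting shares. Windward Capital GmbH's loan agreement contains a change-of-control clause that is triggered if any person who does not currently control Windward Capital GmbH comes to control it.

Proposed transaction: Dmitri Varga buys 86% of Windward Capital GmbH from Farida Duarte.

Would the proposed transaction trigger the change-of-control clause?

Yes

The purchase adds only to Dmitri's holdings (Farida's stake shrinks), so Dmitri is the only person who could newly come to control Windward.
Dmitri holds 82% of Ironvale, so Dmitri controls Ironvale.
Ironvale holds 100% of Anchor, so Dmitri controls Anchor.
Dmitri and Anchor together hold 12% + 48% = 60% of Rowan, so Dmitri controls Rowan.
Anchor holds 91% of Auriga, so Dmitri controls Auriga.
Neither Dmitri nor any entity Dmitri controls holds any voting interest in Windward.
So before the transaction, Dmitri does not control Windward.
After the purchase, Dmitri holds 86% of Windward directly, and Farida's stake falls to 14%.
Dmitri holds 86% of Windward, so Dmitri controls Windward.
Dmitri did not control Windward before and does after, so the clause is triggered.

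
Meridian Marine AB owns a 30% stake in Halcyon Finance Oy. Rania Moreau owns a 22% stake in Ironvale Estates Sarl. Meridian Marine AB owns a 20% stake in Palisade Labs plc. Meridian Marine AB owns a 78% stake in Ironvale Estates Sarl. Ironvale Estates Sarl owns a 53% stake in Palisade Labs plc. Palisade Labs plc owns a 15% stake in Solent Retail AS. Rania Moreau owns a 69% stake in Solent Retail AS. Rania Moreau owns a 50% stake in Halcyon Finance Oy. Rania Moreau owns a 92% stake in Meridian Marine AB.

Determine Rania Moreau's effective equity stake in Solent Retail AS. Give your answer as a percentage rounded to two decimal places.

79.21%

Rania reaches Solent along 4 paths.
Direct stake: 69% = 69%.
Via Meridian → Ironvale → Palisade: 92% × 78% × 53% × 15% = 5.70492%.
Via Ironvale → Palisade: 22% × 53% × 15% = 1.749%.
Via Meridian → Palisade: 92% × 20% × 15% = 2.76%.
Total: 69% + 5.70492% + 1.749% + 2.76% = 79.21392%.
Rounded: 79.21%.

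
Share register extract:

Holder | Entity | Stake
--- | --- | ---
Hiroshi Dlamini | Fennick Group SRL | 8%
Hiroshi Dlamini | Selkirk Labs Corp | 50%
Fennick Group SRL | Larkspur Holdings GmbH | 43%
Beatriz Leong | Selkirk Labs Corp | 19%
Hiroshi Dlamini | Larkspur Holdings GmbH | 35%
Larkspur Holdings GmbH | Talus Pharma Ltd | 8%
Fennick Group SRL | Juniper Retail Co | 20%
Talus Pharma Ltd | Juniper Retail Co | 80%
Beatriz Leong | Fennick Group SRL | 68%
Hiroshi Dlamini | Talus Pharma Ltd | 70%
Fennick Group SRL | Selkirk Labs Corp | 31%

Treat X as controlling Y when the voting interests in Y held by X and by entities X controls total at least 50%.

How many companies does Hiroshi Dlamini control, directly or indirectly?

Hiroshi holds 50% of Selkirk, so Hiroshi controls Selkirk.
Hiroshi holds 70% of Talus, so Hiroshi controls Talus.
Talus holds 80% of Juniper, so Hiroshi controls Juniper.
No other company's threshold is met.
Hiroshi controls 3 companies.

3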